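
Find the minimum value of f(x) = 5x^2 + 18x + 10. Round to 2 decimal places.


For a quadratic f(x) = ax^2 + bx + c with a > 0, the minimum is at the vertex.
Vertex x-coordinate: x = -b/(2a)
x = -(18) / (2 * 5)
x = -18/10 = -9/5
Substitute back to find the minimum value:
f(-9/5) = 5 * (-9/5)^2 + 18 * (-9/5) + 10
= 81/5 - 162/5 + 10
= -31/5 = -6.20

-6.20


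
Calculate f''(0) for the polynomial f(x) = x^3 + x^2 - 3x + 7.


First derivative:
f'(x) = 3x^2 + 2x - 3
Second derivative:
f''(x) = 6x + 2
Substitute x = 0:
f''(0) = 6 * 0 + 2
= 0 + 2
= 2

2


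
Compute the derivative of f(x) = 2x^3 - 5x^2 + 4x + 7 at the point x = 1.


Differentiate f(x) = 2x^3 - 5x^2 + 4x + 7 term by term:
f'(x) = 6x^2 - 10x + 4
Substitute x = 1:
f'(1) = 6 * 1^2 - 10 * 1 + 4
= 6 - 10 + 4
= 0

0


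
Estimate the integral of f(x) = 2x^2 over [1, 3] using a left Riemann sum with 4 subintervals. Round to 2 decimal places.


Left Riemann sum uses left endpoints of each subinterval.
Interval: [1, 3], n = 4
dx = (3 - 1) / 4 = 1/2
Left endpoints: [1, 3/2, 2, 5/2]
f values: [2, 9/2, 8, 25/2]
Sum = dx * (sum of f values)
= 1/2 * 27
= 27/2 = 13.50

13.50


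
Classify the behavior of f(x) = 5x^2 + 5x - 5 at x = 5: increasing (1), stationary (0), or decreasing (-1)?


Compute f'(x) to determine behavior:
f'(x) = 10x + 5
f'(5) = 10 * 5 + 5
= 50 + 5
= 55
Since f'(5) > 0, the function is increasing (1)

1


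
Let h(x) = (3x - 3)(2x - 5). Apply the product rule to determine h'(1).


Let u(x) = 3x - 3 and v(x) = 2x - 5
u'(x) = 3
v'(x) = 2
Product rule: h'(x) = u'(x)*v(x) + u(x)*v'(x)
= 3 * (2x - 5) + (3x - 3) * 2
At x = 1:
u(1) = 3 * 1 - 3 = 0
v(1) = 2 * 1 - 5 = -3
h'(1) = 3 * (-3) + 0 * 2
= -9 + 0
= -9

-9


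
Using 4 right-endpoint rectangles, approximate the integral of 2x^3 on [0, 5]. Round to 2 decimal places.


Right Riemann sum uses right endpoints of each subinterval.
Interval: [0, 5], n = 4
dx = (5 - 0) / 4 = 5/4
Right endpoints: [5/4, 5/2, 15/4, 5]
f values: [125/32, 125/4, 3375/32, 250]
Sum = dx * (sum of f values)
= 5/4 * 3125/8
= 15625/32 ≈ 488.28

488.28


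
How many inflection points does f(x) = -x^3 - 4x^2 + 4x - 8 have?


Inflection points occur where f''(x) = 0 and concavity changes.
f(x) = -x^3 - 4x^2 + 4x - 8
f'(x) = -3x^2 - 8x + 4
f''(x) = -6x - 8
Set f''(x) = 0:
-6x - 8 = 0
x = 8 / (-6) = -4/3
Since f''(x) is linear (degree 1), it changes sign at this point.
Therefore there is exactly 1 inflection point.

1


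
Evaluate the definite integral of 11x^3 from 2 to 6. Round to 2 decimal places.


Find the antiderivative of 11x^3:
F(x) = 11/4 * x^4
Apply the Fundamental Theorem of Calculus:
F(6) - F(2)
= 11/4 * 6^4 - 11/4 * 2^4
= 11/4 * (1296 - 16)
= 11/4 * 1280
= 3520 = 3520.00

3520.00


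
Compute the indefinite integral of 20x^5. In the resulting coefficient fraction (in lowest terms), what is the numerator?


Apply the power rule for integration:
integral of ax^n dx = a/(n+1) * x^(n+1) + C
integral of 20x^5 dx
= 20/6 * x^6 + C
= 10/3 * x^6 + C
The coefficient in lowest terms is 10/3, and its numerator is 10

10


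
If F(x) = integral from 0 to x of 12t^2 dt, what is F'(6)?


By the Fundamental Theorem of Calculus (Part 1):
If F(x) = integral from 0 to x of f(t) dt, then F'(x) = f(x)
Here f(t) = 12t^2
So F'(x) = 12x^2
Evaluate at x = 6:
F'(6) = 12 * 6^2
= 12 * 36
= 432

432


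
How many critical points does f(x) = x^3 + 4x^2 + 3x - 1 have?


Find where f'(x) = 0:
f(x) = x^3 + 4x^2 + 3x - 1
f'(x) = 3x^2 + 8x + 3
This is a quadratic in x. Use the discriminant to count real roots.
Discriminant = (8)^2 - 4 * 3 * 3
= 64 - 36
= 28
Since discriminant > 0, f'(x) = 0 has 2 real solutions.
Number of critical points: 2

2


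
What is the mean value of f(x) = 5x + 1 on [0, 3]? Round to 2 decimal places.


Average value = 1/(b-a) * integral from a to b of f(x) dx
First compute the integral of 5x + 1:
F(x) = (5/2)x^2 + x
F(3) = 5/2 * 9 + 1 * 3 = 51/2
F(0) = 5/2 * 0 + 1 * 0 = 0
Integral = 51/2 - 0 = 51/2
Average = (51/2) / (3 - 0) = (51/2) / 3
= 17/2 = 8.50

8.50


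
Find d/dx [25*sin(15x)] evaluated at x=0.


Apply the chain rule to differentiate 25*sin(15x):
d/dx [25*sin(15x)]
= 25 * cos(15x) * d/dx(15x)
= 25 * 15 * cos(15x)
= 375 * cos(15x)
Evaluate at x = 0:
= 375 * cos(0)
= 375 * 1
= 375

375


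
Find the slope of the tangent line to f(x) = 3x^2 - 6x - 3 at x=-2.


The slope of the tangent line equals f'(x) at the point.
f(x) = 3x^2 - 6x - 3
f'(x) = 6x - 6
At x = -2:
f'(-2) = 6 * (-2) - 6
= -12 - 6
= -18

-18


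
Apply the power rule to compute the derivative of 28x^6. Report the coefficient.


We apply the power rule: d/dx [ax^n] = a*n * x^(n-1)
d/dx [28x^6]
= 28 * 6 * x^(6-1)
= 168x^5
The coefficient is 168

168


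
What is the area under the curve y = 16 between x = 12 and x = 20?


The area under a constant function y = 16 is a rectangle.
Width = 20 - 12 = 8
Height = 16
Area = width * height
= 8 * 16
= 128

128


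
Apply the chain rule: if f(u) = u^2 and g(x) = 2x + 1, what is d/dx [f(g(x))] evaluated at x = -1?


Using the chain rule: (f(g(x)))' = f'(g(x)) * g'(x)
First, find g(-1):
g(-1) = 2 * (-1) + 1 = -1
Next, f'(u) = 2u
And g'(x) = 2
So f'(g(-1)) * g'(-1)
= 2 * (-1) * 2
= -4

-4


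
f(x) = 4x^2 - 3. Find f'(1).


Differentiate term by term using power and sum rules:
f(x) = 4x^2 - 3
f'(x) = 8x
Substitute x = 1:
f'(1) = 8 * 1 + 0
= 8 + 0
= 8

8


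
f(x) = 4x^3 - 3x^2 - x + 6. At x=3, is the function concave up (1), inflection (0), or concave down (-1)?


Concavity is determined by the sign of f''(x).
f(x) = 4x^3 - 3x^2 - x + 6
f'(x) = 12x^2 - 6x - 1
f''(x) = 24x - 6
f''(3) = 24 * 3 - 6
= 72 - 6
= 66
Since f''(3) > 0, the function is concave up (1)

1


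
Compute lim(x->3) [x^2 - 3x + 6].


Since polynomials are continuous, we use direct substitution.
lim(x->3) of x^2 - 3x + 6
= 1 * 3^2 - 3 * 3 + 6
= 9 - 9 + 6
= 6

6


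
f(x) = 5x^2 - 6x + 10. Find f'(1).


Differentiate term by term using power and sum rules:
f(x) = 5x^2 - 6x + 10
f'(x) = 10x - 6
Substitute x = 1:
f'(1) = 10 * 1 - 6
= 10 - 6
= 4

4


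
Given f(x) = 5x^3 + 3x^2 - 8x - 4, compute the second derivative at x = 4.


First derivative:
f'(x) = 15x^2 + 6x - 8
Second derivative:
f''(x) = 30x + 6
Substitute x = 4:
f''(4) = 30 * 4 + 6
= 120 + 6
= 126

126


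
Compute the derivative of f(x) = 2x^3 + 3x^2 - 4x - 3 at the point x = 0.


Differentiate f(x) = 2x^3 + 3x^2 - 4x - 3 term by term:
f'(x) = 6x^2 + 6x - 4
Substitute x = 0:
f'(0) = 6 * 0^2 + 6 * 0 - 4
= 0 + 0 - 4
= -4

-4


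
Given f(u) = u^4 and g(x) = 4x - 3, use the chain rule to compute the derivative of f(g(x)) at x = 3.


Using the chain rule: (f(g(x)))' = f'(g(x)) * g'(x)
First, find g(3):
g(3) = 4 * 3 - 3 = 9
Next, f'(u) = 4u^3
And g'(x) = 4
So f'(g(3)) * g'(3)
= 4 * 9^3 * 4
= 4 * 729 * 4
= 11664

11664


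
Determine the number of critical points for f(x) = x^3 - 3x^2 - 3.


Find where f'(x) = 0:
f(x) = x^3 - 3x^2 - 3
f'(x) = 3x^2 - 6x
This is a quadratic in x. Use the discriminant to count real roots.
Discriminant = (-6)^2 - 4 * 3 * 0
= 36 - 0
= 36
Since discriminant > 0, f'(x) = 0 has 2 real solutions.
Number of critical points: 2

2


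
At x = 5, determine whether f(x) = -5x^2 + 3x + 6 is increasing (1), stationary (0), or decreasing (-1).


Compute f'(x) to determine behavior:
f'(x) = -10x + 3
f'(5) = -10 * 5 + 3
= -50 + 3
= -47
Since f'(5) < 0, the function is decreasing (-1)

-1


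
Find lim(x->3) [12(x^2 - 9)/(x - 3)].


Direct substitution gives 0/0, so we factor the numerator.
Factor: 12(x^2 - 9) = 12 * (x - 3)(x + 3)
Cancel the common factor (x - 3):
12(x^2 - 9)/(x - 3) = 12 * (x + 3)
Now substitute x = 3:
= 12 * (3 + 3) = 72

72


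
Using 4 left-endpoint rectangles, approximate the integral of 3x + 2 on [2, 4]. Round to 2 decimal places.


Left Riemann sum uses left endpoints of each subinterval.
Interval: [2, 4], n = 4
dx = (4 - 2) / 4 = 1/2
Left endpoints: [2, 5/2, 3, 7/2]
f values: [8, 19/2, 11, 25/2]
Sum = dx * (sum of f values)
= 1/2 * 41
= 41/2 = 20.50

20.50


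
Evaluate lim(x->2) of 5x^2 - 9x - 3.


Since polynomials are continuous, we use direct substitution.
lim(x->2) of 5x^2 - 9x - 3
= 5 * 2^2 - 9 * 2 - 3
= 20 - 18 - 3
= -1

-1


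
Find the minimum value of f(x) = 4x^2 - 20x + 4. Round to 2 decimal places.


For a quadratic f(x) = ax^2 + bx + c with a > 0, the minimum is at the vertex.
Vertex x-coordinate: x = -b/(2a)
x = -(-20) / (2 * 4)
x = 20/8 = 5/2
Substitute back to find the minimum value:
f(5/2) = 4 * (5/2)^2 - 20 * (5/2) + 4
= 25 - 50 + 4
= -21 = -21.00

-21.00


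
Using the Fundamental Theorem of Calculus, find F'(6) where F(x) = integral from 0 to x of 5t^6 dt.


By the Fundamental Theorem of Calculus (Part 1):
If F(x) = integral from 0 to x of f(t) dt, then F'(x) = f(x)
Here f(t) = 5t^6
So F'(x) = 5x^6
Evaluate at x = 6:
F'(6) = 5 * 6^6
= 5 * 46656
= 233280

233280


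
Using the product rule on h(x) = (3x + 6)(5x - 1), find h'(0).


Let u(x) = 3x + 6 and v(x) = 5x - 1
u'(x) = 3
v'(x) = 5
Product rule: h'(x) = u'(x)*v(x) + u(x)*v'(x)
= 3 * (5x - 1) + (3x + 6) * 5
At x = 0:
u(0) = 3 * 0 + 6 = 6
v(0) = 5 * 0 - 1 = -1
h'(0) = 3 * (-1) + 6 * 5
= -3 + 30
= 27

27


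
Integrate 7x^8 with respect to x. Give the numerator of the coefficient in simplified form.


Apply the power rule for integration:
integral of ax^n dx = a/(n+1) * x^(n+1) + C
integral of 7x^8 dx
= 7/9 * x^9 + C
The coefficient in lowest terms is 7/9, and its numerator is 7

7


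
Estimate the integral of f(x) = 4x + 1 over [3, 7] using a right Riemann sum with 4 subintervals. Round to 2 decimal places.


Right Riemann sum uses right endpoints of each subinterval.
Interval: [3, 7], n = 4
dx = (7 - 3) / 4 = 1
Right endpoints: [4, 5, 6, 7]
f values: [17, 21, 25, 29]
Sum = dx * (sum of f values)
= 1 * 92
= 92 = 92.00

92.00


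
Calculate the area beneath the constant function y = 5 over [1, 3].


The area under a constant function y = 5 is a rectangle.
Width = 3 - 1 = 2
Height = 5
Area = width * height
= 2 * 5
= 10

10


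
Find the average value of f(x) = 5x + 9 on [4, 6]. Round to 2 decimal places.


Average value = 1/(b-a) * integral from a to b of f(x) dx
First compute the integral of 5x + 9:
F(x) = (5/2)x^2 + 9x
F(6) = 5/2 * 36 + 9 * 6 = 144
F(4) = 5/2 * 16 + 9 * 4 = 76
Integral = 144 - 76 = 68
Average = 68 / (6 - 4) = 68 / 2
= 34 = 34.00

34.00


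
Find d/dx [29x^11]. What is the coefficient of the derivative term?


We apply the power rule: d/dx [ax^n] = a*n * x^(n-1)
d/dx [29x^11]
= 29 * 11 * x^(11-1)
= 319x^10
The coefficient is 319

319


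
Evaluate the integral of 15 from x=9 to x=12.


The integral of a constant k over [a, b] equals k * (b - a).
integral from 9 to 12 of 15 dx
= 15 * (12 - 9)
= 15 * 3
= 45

45


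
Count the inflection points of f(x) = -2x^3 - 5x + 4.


Inflection points occur where f''(x) = 0 and concavity changes.
f(x) = -2x^3 - 5x + 4
f'(x) = -6x^2 - 5
f''(x) = -12x
Set f''(x) = 0:
-12x = 0
x = 0 / (-12) = 0
Since f''(x) is linear (degree 1), it changes sign at this point.
Therefore there is exactly 1 inflection point.

1


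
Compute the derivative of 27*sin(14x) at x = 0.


Apply the chain rule to differentiate 27*sin(14x):
d/dx [27*sin(14x)]
= 27 * cos(14x) * d/dx(14x)
= 27 * 14 * cos(14x)
= 378 * cos(14x)
Evaluate at x = 0:
= 378 * cos(0)
= 378 * 1
= 378

378


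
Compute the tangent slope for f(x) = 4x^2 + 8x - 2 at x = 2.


The slope of the tangent line equals f'(x) at the point.
f(x) = 4x^2 + 8x - 2
f'(x) = 8x + 8
At x = 2:
f'(2) = 8 * 2 + 8
= 16 + 8
= 24

24


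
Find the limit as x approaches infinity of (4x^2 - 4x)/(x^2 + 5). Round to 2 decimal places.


For limits at infinity with equal-degree polynomials,
we compare leading coefficients.
Numerator leading term: 4x^2
Denominator leading term: x^2
Divide both by x^2:
lim = (4 - 4/x) / (1 + 5/x^2)
As x -> infinity, the 1/x and 1/x^2 terms vanish:
= 4/1 = 4 = 4.00

4.00


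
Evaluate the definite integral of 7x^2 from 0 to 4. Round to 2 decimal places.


Find the antiderivative of 7x^2:
F(x) = 7/3 * x^3
Apply the Fundamental Theorem of Calculus:
F(4) - F(0)
= 7/3 * 4^3 - 7/3 * 0^3
= 7/3 * (64 - 0)
= 7/3 * 64
= 448/3 ≈ 149.33

149.33


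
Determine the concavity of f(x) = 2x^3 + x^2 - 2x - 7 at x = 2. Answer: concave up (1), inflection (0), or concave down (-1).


Concavity is determined by the sign of f''(x).
f(x) = 2x^3 + x^2 - 2x - 7
f'(x) = 6x^2 + 2x - 2
f''(x) = 12x + 2
f''(2) = 12 * 2 + 2
= 24 + 2
= 26
Since f''(2) > 0, the function is concave up (1)

1


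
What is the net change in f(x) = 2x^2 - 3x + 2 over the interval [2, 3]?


Net change = f(b) - f(a)
f(x) = 2x^2 - 3x + 2
Compute f(3):
f(3) = 2 * 3^2 - 3 * 3 + 2
= 18 - 9 + 2
= 11
Compute f(2):
f(2) = 2 * 2^2 - 3 * 2 + 2
= 8 - 6 + 2
= 4
Net change = 11 - 4 = 7

7


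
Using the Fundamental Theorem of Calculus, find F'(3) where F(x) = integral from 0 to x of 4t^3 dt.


By the Fundamental Theorem of Calculus (Part 1):
If F(x) = integral from 0 to x of f(t) dt, then F'(x) = f(x)
Here f(t) = 4t^3
So F'(x) = 4x^3
Evaluate at x = 3:
F'(3) = 4 * 3^3
= 4 * 27
= 108

108


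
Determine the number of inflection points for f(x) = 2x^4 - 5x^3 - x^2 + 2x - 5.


Inflection points occur where f''(x) = 0 and concavity changes.
f(x) = 2x^4 - 5x^3 - x^2 + 2x - 5
f'(x) = 8x^3 - 15x^2 - 2x + 2
f''(x) = 24x^2 - 30x - 2
This is a quadratic in x. Use the discriminant to count real roots.
Discriminant = (-30)^2 - 4 * 24 * (-2)
= 900 - (-192)
= 1092
Since discriminant > 0, f''(x) = 0 has 2 distinct real solutions.
A quadratic with two distinct real roots changes sign at each root, so concavity changes at both.
Number of inflection points: 2

2


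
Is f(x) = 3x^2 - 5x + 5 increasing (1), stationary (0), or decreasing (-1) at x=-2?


Compute f'(x) to determine behavior:
f'(x) = 6x - 5
f'(-2) = 6 * (-2) - 5
= -12 - 5
= -17
Since f'(-2) < 0, the function is decreasing (-1)

-1


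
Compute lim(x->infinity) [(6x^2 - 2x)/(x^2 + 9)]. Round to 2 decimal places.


For limits at infinity with equal-degree polynomials,
we compare leading coefficients.
Numerator leading term: 6x^2
Denominator leading term: x^2
Divide both by x^2:
lim = (6 - 2/x) / (1 + 9/x^2)
As x -> infinity, the 1/x and 1/x^2 terms vanish:
= 6/1 = 6 = 6.00

6.00


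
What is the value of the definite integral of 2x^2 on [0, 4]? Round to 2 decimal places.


Find the antiderivative of 2x^2:
F(x) = 2/3 * x^3
Apply the Fundamental Theorem of Calculus:
F(4) - F(0)
= 2/3 * 4^3 - 2/3 * 0^3
= 2/3 * (64 - 0)
= 2/3 * 64
= 128/3 ≈ 42.67

42.67


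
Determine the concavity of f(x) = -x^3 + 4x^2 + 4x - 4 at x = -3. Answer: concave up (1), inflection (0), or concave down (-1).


Concavity is determined by the sign of f''(x).
f(x) = -x^3 + 4x^2 + 4x - 4
f'(x) = -3x^2 + 8x + 4
f''(x) = -6x + 8
f''(-3) = -6 * (-3) + 8
= 18 + 8
= 26
Since f''(-3) > 0, the function is concave up (1)

1


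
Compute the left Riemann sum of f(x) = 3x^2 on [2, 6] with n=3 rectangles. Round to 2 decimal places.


Left Riemann sum uses left endpoints of each subinterval.
Interval: [2, 6], n = 3
dx = (6 - 2) / 3 = 4/3
Left endpoints: [2, 10/3, 14/3]
f values: [12, 100/3, 196/3]
Sum = dx * (sum of f values)
= 4/3 * 332/3
= 1328/9 ≈ 147.56

147.56


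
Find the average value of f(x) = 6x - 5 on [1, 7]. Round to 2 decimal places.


Average value = 1/(b-a) * integral from a to b of f(x) dx
First compute the integral of 6x - 5:
F(x) = 3x^2 - 5x
F(7) = 3 * 49 - 5 * 7 = 112
F(1) = 3 * 1 - 5 * 1 = -2
Integral = 112 - (-2) = 114
Average = 114 / (7 - 1) = 114 / 6
= 19 = 19.00

19.00


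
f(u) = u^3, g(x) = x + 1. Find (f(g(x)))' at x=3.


Using the chain rule: (f(g(x)))' = f'(g(x)) * g'(x)
First, find g(3):
g(3) = 1 * 3 + 1 = 4
Next, f'(u) = 3u^2
And g'(x) = 1
So f'(g(3)) * g'(3)
= 3 * 4^2 * 1
= 3 * 16 * 1
= 48

48


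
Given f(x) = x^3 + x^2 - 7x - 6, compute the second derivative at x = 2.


First derivative:
f'(x) = 3x^2 + 2x - 7
Second derivative:
f''(x) = 6x + 2
Substitute x = 2:
f''(2) = 6 * 2 + 2
= 12 + 2
= 14

14


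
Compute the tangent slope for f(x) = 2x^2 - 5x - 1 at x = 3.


The slope of the tangent line equals f'(x) at the point.
f(x) = 2x^2 - 5x - 1
f'(x) = 4x - 5
At x = 3:
f'(3) = 4 * 3 - 5
= 12 - 5
= 7

7


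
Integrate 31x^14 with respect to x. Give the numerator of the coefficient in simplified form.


Apply the power rule for integration:
integral of ax^n dx = a/(n+1) * x^(n+1) + C
integral of 31x^14 dx
= 31/15 * x^15 + C
The coefficient in lowest terms is 31/15, and its numerator is 31

31


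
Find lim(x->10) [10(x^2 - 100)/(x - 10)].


Direct substitution gives 0/0, so we factor the numerator.
Factor: 10(x^2 - 100) = 10 * (x - 10)(x + 10)
Cancel the common factor (x - 10):
10(x^2 - 100)/(x - 10) = 10 * (x + 10)
Now substitute x = 10:
= 10 * (10 + 10) = 200

200


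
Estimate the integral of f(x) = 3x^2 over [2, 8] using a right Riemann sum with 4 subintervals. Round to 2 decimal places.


Right Riemann sum uses right endpoints of each subinterval.
Interval: [2, 8], n = 4
dx = (8 - 2) / 4 = 3/2
Right endpoints: [7/2, 5, 13/2, 8]
f values: [147/4, 75, 507/4, 192]
Sum = dx * (sum of f values)
= 3/2 * 861/2
= 2583/4 = 645.75

645.75


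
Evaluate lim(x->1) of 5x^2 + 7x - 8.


Since polynomials are continuous, we use direct substitution.
lim(x->1) of 5x^2 + 7x - 8
= 5 * 1^2 + 7 * 1 - 8
= 5 + 7 - 8
= 4

4


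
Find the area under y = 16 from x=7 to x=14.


The area under a constant function y = 16 is a rectangle.
Width = 14 - 7 = 7
Height = 16
Area = width * height
= 7 * 16
= 112

112


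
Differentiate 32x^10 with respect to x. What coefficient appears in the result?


We apply the power rule: d/dx [ax^n] = a*n * x^(n-1)
d/dx [32x^10]
= 32 * 10 * x^(10-1)
= 320x^9
The coefficient is 320

320


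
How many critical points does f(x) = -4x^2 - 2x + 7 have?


Find where f'(x) = 0:
f'(x) = -8x - 2
Set f'(x) = 0:
-8x - 2 = 0
x = 2 / (-8) = -1/4
This is a linear equation in x, so there is exactly one solution.
Number of critical points: 1

1


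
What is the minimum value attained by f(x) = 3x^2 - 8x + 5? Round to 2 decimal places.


For a quadratic f(x) = ax^2 + bx + c with a > 0, the minimum is at the vertex.
Vertex x-coordinate: x = -b/(2a)
x = -(-8) / (2 * 3)
x = 8/6 = 4/3
Substitute back to find the minimum value:
f(4/3) = 3 * (4/3)^2 - 8 * (4/3) + 5
= 16/3 - 32/3 + 5
= -1/3 ≈ -0.33

-0.33


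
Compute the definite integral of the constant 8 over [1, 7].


The integral of a constant k over [a, b] equals k * (b - a).
integral from 1 to 7 of 8 dx
= 8 * (7 - 1)
= 8 * 6
= 48

48


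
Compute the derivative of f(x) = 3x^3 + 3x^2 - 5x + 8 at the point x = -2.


Differentiate f(x) = 3x^3 + 3x^2 - 5x + 8 term by term:
f'(x) = 9x^2 + 6x - 5
Substitute x = -2:
f'(-2) = 9 * (-2)^2 + 6 * (-2) - 5
= 36 - 12 - 5
= 19

19


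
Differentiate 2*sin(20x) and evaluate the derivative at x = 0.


Apply the chain rule to differentiate 2*sin(20x):
d/dx [2*sin(20x)]
= 2 * cos(20x) * d/dx(20x)
= 2 * 20 * cos(20x)
= 40 * cos(20x)
Evaluate at x = 0:
= 40 * cos(0)
= 40 * 1
= 40

40


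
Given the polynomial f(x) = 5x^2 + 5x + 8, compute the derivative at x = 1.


Differentiate term by term using power and sum rules:
f(x) = 5x^2 + 5x + 8
f'(x) = 10x + 5
Substitute x = 1:
f'(1) = 10 * 1 + 5
= 10 + 5
= 15

15


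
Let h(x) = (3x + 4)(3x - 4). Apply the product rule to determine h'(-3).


Let u(x) = 3x + 4 and v(x) = 3x - 4
u'(x) = 3
v'(x) = 3
Product rule: h'(x) = u'(x)*v(x) + u(x)*v'(x)
= 3 * (3x - 4) + (3x + 4) * 3
At x = -3:
u(-3) = 3 * (-3) + 4 = -5
v(-3) = 3 * (-3) - 4 = -13
h'(-3) = 3 * (-13) + (-5) * 3
= -39 - 15
= -54

-54


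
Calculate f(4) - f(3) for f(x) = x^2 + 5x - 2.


Net change = f(b) - f(a)
f(x) = x^2 + 5x - 2
Compute f(4):
f(4) = 1 * 4^2 + 5 * 4 - 2
= 16 + 20 - 2
= 34
Compute f(3):
f(3) = 1 * 3^2 + 5 * 3 - 2
= 9 + 15 - 2
= 22
Net change = 34 - 22 = 12

12


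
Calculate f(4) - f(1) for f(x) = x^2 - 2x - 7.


Net change = f(b) - f(a)
f(x) = x^2 - 2x - 7
Compute f(4):
f(4) = 1 * 4^2 - 2 * 4 - 7
= 16 - 8 - 7
= 1
Compute f(1):
f(1) = 1 * 1^2 - 2 * 1 - 7
= 1 - 2 - 7
= -8
Net change = 1 - (-8) = 9

9


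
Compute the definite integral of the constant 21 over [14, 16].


The integral of a constant k over [a, b] equals k * (b - a).
integral from 14 to 16 of 21 dx
= 21 * (16 - 14)
= 21 * 2
= 42

42


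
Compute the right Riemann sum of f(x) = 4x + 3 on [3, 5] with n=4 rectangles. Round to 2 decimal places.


Right Riemann sum uses right endpoints of each subinterval.
Interval: [3, 5], n = 4
dx = (5 - 3) / 4 = 1/2
Right endpoints: [7/2, 4, 9/2, 5]
f values: [17, 19, 21, 23]
Sum = dx * (sum of f values)
= 1/2 * 80
= 40 = 40.00

40.00


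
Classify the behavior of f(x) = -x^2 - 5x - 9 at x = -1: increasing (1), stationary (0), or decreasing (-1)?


Compute f'(x) to determine behavior:
f'(x) = -2x - 5
f'(-1) = -2 * (-1) - 5
= 2 - 5
= -3
Since f'(-1) < 0, the function is decreasing (-1)

-1


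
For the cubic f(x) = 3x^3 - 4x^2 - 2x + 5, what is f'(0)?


Differentiate f(x) = 3x^3 - 4x^2 - 2x + 5 term by term:
f'(x) = 9x^2 - 8x - 2
Substitute x = 0:
f'(0) = 9 * 0^2 - 8 * 0 - 2
= 0 + 0 - 2
= -2

-2


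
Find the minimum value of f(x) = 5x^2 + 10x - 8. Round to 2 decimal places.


For a quadratic f(x) = ax^2 + bx + c with a > 0, the minimum is at the vertex.
Vertex x-coordinate: x = -b/(2a)
x = -(10) / (2 * 5)
x = -10/10 = -1
Substitute back to find the minimum value:
f(-1) = 5 * (-1)^2 + 10 * (-1) - 8
= 5 - 10 - 8
= -13 = -13.00

-13.00


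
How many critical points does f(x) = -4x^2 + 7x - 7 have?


Find where f'(x) = 0:
f'(x) = -8x + 7
Set f'(x) = 0:
-8x + 7 = 0
x = -7 / (-8) = 7/8
This is a linear equation in x, so there is exactly one solution.
Number of critical points: 1

1


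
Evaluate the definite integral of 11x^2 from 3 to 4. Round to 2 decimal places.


Find the antiderivative of 11x^2:
F(x) = 11/3 * x^3
Apply the Fundamental Theorem of Calculus:
F(4) - F(3)
= 11/3 * 4^3 - 11/3 * 3^3
= 11/3 * (64 - 27)
= 11/3 * 37
= 407/3 ≈ 135.67

135.67


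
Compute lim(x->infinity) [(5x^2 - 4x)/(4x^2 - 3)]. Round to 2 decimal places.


For limits at infinity with equal-degree polynomials,
we compare leading coefficients.
Numerator leading term: 5x^2
Denominator leading term: 4x^2
Divide both by x^2:
lim = (5 - 4/x) / (4 - 3/x^2)
As x -> infinity, the 1/x and 1/x^2 terms vanish:
= 5/4 = 1.25

1.25


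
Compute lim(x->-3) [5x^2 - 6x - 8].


Since polynomials are continuous, we use direct substitution.
lim(x->-3) of 5x^2 - 6x - 8
= 5 * (-3)^2 - 6 * (-3) - 8
= 45 + 18 - 8
= 55

55


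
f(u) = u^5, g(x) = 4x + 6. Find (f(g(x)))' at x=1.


Using the chain rule: (f(g(x)))' = f'(g(x)) * g'(x)
First, find g(1):
g(1) = 4 * 1 + 6 = 10
Next, f'(u) = 5u^4
And g'(x) = 4
So f'(g(1)) * g'(1)
= 5 * 10^4 * 4
= 5 * 10000 * 4
= 200000

200000


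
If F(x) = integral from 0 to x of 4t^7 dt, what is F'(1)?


By the Fundamental Theorem of Calculus (Part 1):
If F(x) = integral from 0 to x of f(t) dt, then F'(x) = f(x)
Here f(t) = 4t^7
So F'(x) = 4x^7
Evaluate at x = 1:
F'(1) = 4 * 1^7
= 4 * 1
= 4

4


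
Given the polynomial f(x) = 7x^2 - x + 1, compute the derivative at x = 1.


Differentiate term by term using power and sum rules:
f(x) = 7x^2 - x + 1
f'(x) = 14x - 1
Substitute x = 1:
f'(1) = 14 * 1 - 1
= 14 - 1
= 13

13


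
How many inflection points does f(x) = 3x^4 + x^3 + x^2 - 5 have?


Inflection points occur where f''(x) = 0 and concavity changes.
f(x) = 3x^4 + x^3 + x^2 - 5
f'(x) = 12x^3 + 3x^2 + 2x
f''(x) = 36x^2 + 6x + 2
This is a quadratic in x. Use the discriminant to count real roots.
Discriminant = (6)^2 - 4 * 36 * 2
= 36 - 288
= -252
Since discriminant < 0, f''(x) = 0 has no real solutions.
Number of inflection points: 0

0


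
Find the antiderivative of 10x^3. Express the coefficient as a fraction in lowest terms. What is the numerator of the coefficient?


Apply the power rule for integration:
integral of ax^n dx = a/(n+1) * x^(n+1) + C
integral of 10x^3 dx
= 10/4 * x^4 + C
= 5/2 * x^4 + C
The coefficient in lowest terms is 5/2, and its numerator is 5

5


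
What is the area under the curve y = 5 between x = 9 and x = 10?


The area under a constant function y = 5 is a rectangle.
Width = 10 - 9 = 1
Height = 5
Area = width * height
= 1 * 5
= 5

5


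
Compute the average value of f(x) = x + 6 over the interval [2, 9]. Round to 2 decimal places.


Average value = 1/(b-a) * integral from a to b of f(x) dx
First compute the integral of x + 6:
F(x) = (1/2)x^2 + 6x
F(9) = 1/2 * 81 + 6 * 9 = 189/2
F(2) = 1/2 * 4 + 6 * 2 = 14
Integral = 189/2 - 14 = 161/2
Average = (161/2) / (9 - 2) = (161/2) / 7
= 23/2 = 11.50

11.50


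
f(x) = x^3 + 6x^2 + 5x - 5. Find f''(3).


First derivative:
f'(x) = 3x^2 + 12x + 5
Second derivative:
f''(x) = 6x + 12
Substitute x = 3:
f''(3) = 6 * 3 + 12
= 18 + 12
= 30

30


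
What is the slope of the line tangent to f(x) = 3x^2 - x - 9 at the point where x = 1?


The slope of the tangent line equals f'(x) at the point.
f(x) = 3x^2 - x - 9
f'(x) = 6x - 1
At x = 1:
f'(1) = 6 * 1 - 1
= 6 - 1
= 5

5


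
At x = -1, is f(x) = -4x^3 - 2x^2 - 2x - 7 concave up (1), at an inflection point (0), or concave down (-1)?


Concavity is determined by the sign of f''(x).
f(x) = -4x^3 - 2x^2 - 2x - 7
f'(x) = -12x^2 - 4x - 2
f''(x) = -24x - 4
f''(-1) = -24 * (-1) - 4
= 24 - 4
= 20
Since f''(-1) > 0, the function is concave up (1)

1


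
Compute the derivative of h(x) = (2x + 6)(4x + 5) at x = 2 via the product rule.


Let u(x) = 2x + 6 and v(x) = 4x + 5
u'(x) = 2
v'(x) = 4
Product rule: h'(x) = u'(x)*v(x) + u(x)*v'(x)
= 2 * (4x + 5) + (2x + 6) * 4
At x = 2:
u(2) = 2 * 2 + 6 = 10
v(2) = 4 * 2 + 5 = 13
h'(2) = 2 * 13 + 10 * 4
= 26 + 40
= 66

66


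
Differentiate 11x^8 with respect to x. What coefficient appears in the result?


We apply the power rule: d/dx [ax^n] = a*n * x^(n-1)
d/dx [11x^8]
= 11 * 8 * x^(8-1)
= 88x^7
The coefficient is 88

88


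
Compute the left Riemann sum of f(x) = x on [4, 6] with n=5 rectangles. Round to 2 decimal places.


Left Riemann sum uses left endpoints of each subinterval.
Interval: [4, 6], n = 5
dx = (6 - 4) / 5 = 2/5
Left endpoints: [4, 22/5, 24/5, 26/5, 28/5]
f values: [4, 22/5, 24/5, 26/5, 28/5]
Sum = dx * (sum of f values)
= 2/5 * 24
= 48/5 = 9.60

9.60


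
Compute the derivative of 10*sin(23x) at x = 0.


Apply the chain rule to differentiate 10*sin(23x):
d/dx [10*sin(23x)]
= 10 * cos(23x) * d/dx(23x)
= 10 * 23 * cos(23x)
= 230 * cos(23x)
Evaluate at x = 0:
= 230 * cos(0)
= 230 * 1
= 230

230


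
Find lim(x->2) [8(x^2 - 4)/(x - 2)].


Direct substitution gives 0/0, so we factor the numerator.
Factor: 8(x^2 - 4) = 8 * (x - 2)(x + 2)
Cancel the common factor (x - 2):
8(x^2 - 4)/(x - 2) = 8 * (x + 2)
Now substitute x = 2:
= 8 * (2 + 2) = 32

32


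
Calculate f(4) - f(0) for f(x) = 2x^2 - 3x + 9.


Net change = f(b) - f(a)
f(x) = 2x^2 - 3x + 9
Compute f(4):
f(4) = 2 * 4^2 - 3 * 4 + 9
= 32 - 12 + 9
= 29
Compute f(0):
f(0) = 2 * 0^2 - 3 * 0 + 9
= 0 + 0 + 9
= 9
Net change = 29 - 9 = 20

20


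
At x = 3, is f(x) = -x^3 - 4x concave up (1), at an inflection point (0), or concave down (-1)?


Concavity is determined by the sign of f''(x).
f(x) = -x^3 - 4x
f'(x) = -3x^2 - 4
f''(x) = -6x
f''(3) = -6 * 3 + 0
= -18 + 0
= -18
Since f''(3) < 0, the function is concave down (-1)

-1


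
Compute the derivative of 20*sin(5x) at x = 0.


Apply the chain rule to differentiate 20*sin(5x):
d/dx [20*sin(5x)]
= 20 * cos(5x) * d/dx(5x)
= 20 * 5 * cos(5x)
= 100 * cos(5x)
Evaluate at x = 0:
= 100 * cos(0)
= 100 * 1
= 100

100


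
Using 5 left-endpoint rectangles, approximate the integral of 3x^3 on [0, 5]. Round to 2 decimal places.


Left Riemann sum uses left endpoints of each subinterval.
Interval: [0, 5], n = 5
dx = (5 - 0) / 5 = 1
Left endpoints: [0, 1, 2, 3, 4]
f values: [0, 3, 24, 81, 192]
Sum = dx * (sum of f values)
= 1 * 300
= 300 = 300.00

300.00


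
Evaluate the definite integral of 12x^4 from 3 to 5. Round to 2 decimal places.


Find the antiderivative of 12x^4:
F(x) = 12/5 * x^5
Apply the Fundamental Theorem of Calculus:
F(5) - F(3)
= 12/5 * 5^5 - 12/5 * 3^5
= 12/5 * (3125 - 243)
= 12/5 * 2882
= 34584/5 = 6916.80

6916.80


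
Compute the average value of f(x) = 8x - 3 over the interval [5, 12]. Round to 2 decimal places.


Average value = 1/(b-a) * integral from a to b of f(x) dx
First compute the integral of 8x - 3:
F(x) = 4x^2 - 3x
F(12) = 4 * 144 - 3 * 12 = 540
F(5) = 4 * 25 - 3 * 5 = 85
Integral = 540 - 85 = 455
Average = 455 / (12 - 5) = 455 / 7
= 65 = 65.00

65.00


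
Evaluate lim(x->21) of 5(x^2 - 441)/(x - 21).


Direct substitution gives 0/0, so we factor the numerator.
Factor: 5(x^2 - 441) = 5 * (x - 21)(x + 21)
Cancel the common factor (x - 21):
5(x^2 - 441)/(x - 21) = 5 * (x + 21)
Now substitute x = 21:
= 5 * (21 + 21) = 210

210


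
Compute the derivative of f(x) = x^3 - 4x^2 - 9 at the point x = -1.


Differentiate f(x) = x^3 - 4x^2 - 9 term by term:
f'(x) = 3x^2 - 8x
Substitute x = -1:
f'(-1) = 3 * (-1)^2 - 8 * (-1) + 0
= 3 + 8 + 0
= 11

11


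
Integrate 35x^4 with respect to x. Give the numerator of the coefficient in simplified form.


Apply the power rule for integration:
integral of ax^n dx = a/(n+1) * x^(n+1) + C
integral of 35x^4 dx
= 35/5 * x^5 + C
= 7 * x^5 + C
The coefficient in lowest terms is 7 = 7/1, so its numerator is 7

7


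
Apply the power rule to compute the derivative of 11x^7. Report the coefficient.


We apply the power rule: d/dx [ax^n] = a*n * x^(n-1)
d/dx [11x^7]
= 11 * 7 * x^(7-1)
= 77x^6
The coefficient is 77

77


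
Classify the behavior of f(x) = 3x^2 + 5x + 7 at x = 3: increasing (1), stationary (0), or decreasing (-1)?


Compute f'(x) to determine behavior:
f'(x) = 6x + 5
f'(3) = 6 * 3 + 5
= 18 + 5
= 23
Since f'(3) > 0, the function is increasing (1)

1


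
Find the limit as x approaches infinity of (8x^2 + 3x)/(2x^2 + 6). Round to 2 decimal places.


For limits at infinity with equal-degree polynomials,
we compare leading coefficients.
Numerator leading term: 8x^2
Denominator leading term: 2x^2
Divide both by x^2:
lim = (8 + 3/x) / (2 + 6/x^2)
As x -> infinity, the 1/x and 1/x^2 terms vanish:
= 8/2 = 4 = 4.00

4.00


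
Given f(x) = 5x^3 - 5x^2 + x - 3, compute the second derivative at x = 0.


First derivative:
f'(x) = 15x^2 - 10x + 1
Second derivative:
f''(x) = 30x - 10
Substitute x = 0:
f''(0) = 30 * 0 - 10
= 0 - 10
= -10

-10


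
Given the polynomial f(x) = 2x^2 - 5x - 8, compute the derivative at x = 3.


Differentiate term by term using power and sum rules:
f(x) = 2x^2 - 5x - 8
f'(x) = 4x - 5
Substitute x = 3:
f'(3) = 4 * 3 - 5
= 12 - 5
= 7

7


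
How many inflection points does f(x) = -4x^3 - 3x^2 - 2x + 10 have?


Inflection points occur where f''(x) = 0 and concavity changes.
f(x) = -4x^3 - 3x^2 - 2x + 10
f'(x) = -12x^2 - 6x - 2
f''(x) = -24x - 6
Set f''(x) = 0:
-24x - 6 = 0
x = 6 / (-24) = -1/4
Since f''(x) is linear (degree 1), it changes sign at this point.
Therefore there is exactly 1 inflection point.

1


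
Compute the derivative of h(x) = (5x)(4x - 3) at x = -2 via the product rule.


Let u(x) = 5x and v(x) = 4x - 3
u'(x) = 5
v'(x) = 4
Product rule: h'(x) = u'(x)*v(x) + u(x)*v'(x)
= 5 * (4x - 3) + (5x) * 4
At x = -2:
u(-2) = 5 * (-2) + 0 = -10
v(-2) = 4 * (-2) - 3 = -11
h'(-2) = 5 * (-11) + (-10) * 4
= -55 - 40
= -95

-95


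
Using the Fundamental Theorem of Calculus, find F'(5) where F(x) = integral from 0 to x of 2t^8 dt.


By the Fundamental Theorem of Calculus (Part 1):
If F(x) = integral from 0 to x of f(t) dt, then F'(x) = f(x)
Here f(t) = 2t^8
So F'(x) = 2x^8
Evaluate at x = 5:
F'(5) = 2 * 5^8
= 2 * 390625
= 781250

781250


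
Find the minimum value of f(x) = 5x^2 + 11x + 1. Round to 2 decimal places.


For a quadratic f(x) = ax^2 + bx + c with a > 0, the minimum is at the vertex.
Vertex x-coordinate: x = -b/(2a)
x = -(11) / (2 * 5)
x = -11/10
Substitute back to find the minimum value:
f(-11/10) = 5 * (-11/10)^2 + 11 * (-11/10) + 1
= 121/20 - 121/10 + 1
= -101/20 = -5.05

-5.05


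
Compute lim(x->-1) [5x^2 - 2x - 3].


Since polynomials are continuous, we use direct substitution.
lim(x->-1) of 5x^2 - 2x - 3
= 5 * (-1)^2 - 2 * (-1) - 3
= 5 + 2 - 3
= 4

4


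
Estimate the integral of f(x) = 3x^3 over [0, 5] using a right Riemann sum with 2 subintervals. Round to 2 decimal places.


Right Riemann sum uses right endpoints of each subinterval.
Interval: [0, 5], n = 2
dx = (5 - 0) / 2 = 5/2
Right endpoints: [5/2, 5]
f values: [375/8, 375]
Sum = dx * (sum of f values)
= 5/2 * 3375/8
= 16875/16 ≈ 1054.69

1054.69


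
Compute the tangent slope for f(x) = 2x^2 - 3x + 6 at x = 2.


The slope of the tangent line equals f'(x) at the point.
f(x) = 2x^2 - 3x + 6
f'(x) = 4x - 3
At x = 2:
f'(2) = 4 * 2 - 3
= 8 - 3
= 5

5


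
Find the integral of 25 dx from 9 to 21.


The integral of a constant k over [a, b] equals k * (b - a).
integral from 9 to 21 of 25 dx
= 25 * (21 - 9)
= 25 * 12
= 300

300


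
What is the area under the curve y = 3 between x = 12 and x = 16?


The area under a constant function y = 3 is a rectangle.
Width = 16 - 12 = 4
Height = 3
Area = width * height
= 4 * 3
= 12

12


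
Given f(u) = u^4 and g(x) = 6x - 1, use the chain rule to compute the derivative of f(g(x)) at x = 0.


Using the chain rule: (f(g(x)))' = f'(g(x)) * g'(x)
First, find g(0):
g(0) = 6 * 0 - 1 = -1
Next, f'(u) = 4u^3
And g'(x) = 6
So f'(g(0)) * g'(0)
= 4 * (-1)^3 * 6
= 4 * (-1) * 6
= -24

-24


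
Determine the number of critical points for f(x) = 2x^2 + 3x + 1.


Find where f'(x) = 0:
f'(x) = 4x + 3
Set f'(x) = 0:
4x + 3 = 0
x = -3 / 4 = -3/4
This is a linear equation in x, so there is exactly one solution.
Number of critical points: 1

1


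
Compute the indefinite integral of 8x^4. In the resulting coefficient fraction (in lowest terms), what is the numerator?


Apply the power rule for integration:
integral of ax^n dx = a/(n+1) * x^(n+1) + C
integral of 8x^4 dx
= 8/5 * x^5 + C
The coefficient in lowest terms is 8/5, and its numerator is 8

8


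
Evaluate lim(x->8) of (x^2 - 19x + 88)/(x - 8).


Direct substitution gives 0/0, so we factor the numerator.
Factor: (x^2 - 19x + 88) = (x - 8)(x - 11)
Cancel the common factor (x - 8):
(x^2 - 19x + 88)/(x - 8) = (x - 11)
Now substitute x = 8:
= (8) - (11) = -3

-3


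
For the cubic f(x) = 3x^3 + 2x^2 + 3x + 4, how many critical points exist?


Find where f'(x) = 0:
f(x) = 3x^3 + 2x^2 + 3x + 4
f'(x) = 9x^2 + 4x + 3
This is a quadratic in x. Use the discriminant to count real roots.
Discriminant = (4)^2 - 4 * 9 * 3
= 16 - 108
= -92
Since discriminant < 0, f'(x) = 0 has no real solutions.
Number of critical points: 0

0


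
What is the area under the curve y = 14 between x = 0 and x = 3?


The area under a constant function y = 14 is a rectangle.
Width = 3 - 0 = 3
Height = 14
Area = width * height
= 3 * 14
= 42

42


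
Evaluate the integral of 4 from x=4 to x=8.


The integral of a constant k over [a, b] equals k * (b - a).
integral from 4 to 8 of 4 dx
= 4 * (8 - 4)
= 4 * 4
= 16

16


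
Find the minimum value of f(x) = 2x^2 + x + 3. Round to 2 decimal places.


For a quadratic f(x) = ax^2 + bx + c with a > 0, the minimum is at the vertex.
Vertex x-coordinate: x = -b/(2a)
x = -(1) / (2 * 2)
x = -1/4
Substitute back to find the minimum value:
f(-1/4) = 2 * (-1/4)^2 + 1 * (-1/4) + 3
= 1/8 - 1/4 + 3
= 23/8 ≈ 2.88

2.88


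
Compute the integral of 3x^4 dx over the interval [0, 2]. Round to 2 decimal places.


Find the antiderivative of 3x^4:
F(x) = 3/5 * x^5
Apply the Fundamental Theorem of Calculus:
F(2) - F(0)
= 3/5 * 2^5 - 3/5 * 0^5
= 3/5 * (32 - 0)
= 3/5 * 32
= 96/5 = 19.20

19.20


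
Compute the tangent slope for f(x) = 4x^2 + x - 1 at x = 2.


The slope of the tangent line equals f'(x) at the point.
f(x) = 4x^2 + x - 1
f'(x) = 8x + 1
At x = 2:
f'(2) = 8 * 2 + 1
= 16 + 1
= 17

17


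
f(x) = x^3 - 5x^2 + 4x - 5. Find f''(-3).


First derivative:
f'(x) = 3x^2 - 10x + 4
Second derivative:
f''(x) = 6x - 10
Substitute x = -3:
f''(-3) = 6 * (-3) - 10
= -18 - 10
= -28

-28


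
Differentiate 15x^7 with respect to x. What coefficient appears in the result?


We apply the power rule: d/dx [ax^n] = a*n * x^(n-1)
d/dx [15x^7]
= 15 * 7 * x^(7-1)
= 105x^6
The coefficient is 105

105


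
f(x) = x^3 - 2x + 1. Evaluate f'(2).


Differentiate f(x) = x^3 - 2x + 1 term by term:
f'(x) = 3x^2 - 2
Substitute x = 2:
f'(2) = 3 * 2^2 + 0 * 2 - 2
= 12 + 0 - 2
= 10

10


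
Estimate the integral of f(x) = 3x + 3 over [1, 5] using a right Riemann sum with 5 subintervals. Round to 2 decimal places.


Right Riemann sum uses right endpoints of each subinterval.
Interval: [1, 5], n = 5
dx = (5 - 1) / 5 = 4/5
Right endpoints: [9/5, 13/5, 17/5, 21/5, 5]
f values: [42/5, 54/5, 66/5, 78/5, 18]
Sum = dx * (sum of f values)
= 4/5 * 66
= 264/5 = 52.80

52.80


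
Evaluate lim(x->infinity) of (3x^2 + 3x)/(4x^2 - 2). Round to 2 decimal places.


For limits at infinity with equal-degree polynomials,
we compare leading coefficients.
Numerator leading term: 3x^2
Denominator leading term: 4x^2
Divide both by x^2:
lim = (3 + 3/x) / (4 - 2/x^2)
As x -> infinity, the 1/x and 1/x^2 terms vanish:
= 3/4 = 0.75

0.75


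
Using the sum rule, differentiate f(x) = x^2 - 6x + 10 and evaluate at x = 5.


Differentiate term by term using power and sum rules:
f(x) = x^2 - 6x + 10
f'(x) = 2x - 6
Substitute x = 5:
f'(5) = 2 * 5 - 6
= 10 - 6
= 4

4


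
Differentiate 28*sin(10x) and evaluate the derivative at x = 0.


Apply the chain rule to differentiate 28*sin(10x):
d/dx [28*sin(10x)]
= 28 * cos(10x) * d/dx(10x)
= 28 * 10 * cos(10x)
= 280 * cos(10x)
Evaluate at x = 0:
= 280 * cos(0)
= 280 * 1
= 280

280


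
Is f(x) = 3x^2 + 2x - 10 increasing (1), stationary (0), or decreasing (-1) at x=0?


Compute f'(x) to determine behavior:
f'(x) = 6x + 2
f'(0) = 6 * 0 + 2
= 0 + 2
= 2
Since f'(0) > 0, the function is increasing (1)

1


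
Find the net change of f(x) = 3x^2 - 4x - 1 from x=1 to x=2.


Net change = f(b) - f(a)
f(x) = 3x^2 - 4x - 1
Compute f(2):
f(2) = 3 * 2^2 - 4 * 2 - 1
= 12 - 8 - 1
= 3
Compute f(1):
f(1) = 3 * 1^2 - 4 * 1 - 1
= 3 - 4 - 1
= -2
Net change = 3 - (-2) = 5

5


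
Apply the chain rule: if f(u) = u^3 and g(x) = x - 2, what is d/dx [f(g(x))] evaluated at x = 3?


Using the chain rule: (f(g(x)))' = f'(g(x)) * g'(x)
First, find g(3):
g(3) = 1 * 3 - 2 = 1
Next, f'(u) = 3u^2
And g'(x) = 1
So f'(g(3)) * g'(3)
= 3 * 1^2 * 1
= 3 * 1 * 1
= 3

3


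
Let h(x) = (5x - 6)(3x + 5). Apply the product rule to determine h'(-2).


Let u(x) = 5x - 6 and v(x) = 3x + 5
u'(x) = 5
v'(x) = 3
Product rule: h'(x) = u'(x)*v(x) + u(x)*v'(x)
= 5 * (3x + 5) + (5x - 6) * 3
At x = -2:
u(-2) = 5 * (-2) - 6 = -16
v(-2) = 3 * (-2) + 5 = -1
h'(-2) = 5 * (-1) + (-16) * 3
= -5 - 48
= -53

-53


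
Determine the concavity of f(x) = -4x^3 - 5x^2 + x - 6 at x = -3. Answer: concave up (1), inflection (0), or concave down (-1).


Concavity is determined by the sign of f''(x).
f(x) = -4x^3 - 5x^2 + x - 6
f'(x) = -12x^2 - 10x + 1
f''(x) = -24x - 10
f''(-3) = -24 * (-3) - 10
= 72 - 10
= 62
Since f''(-3) > 0, the function is concave up (1)

1


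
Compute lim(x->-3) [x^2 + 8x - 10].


Since polynomials are continuous, we use direct substitution.
lim(x->-3) of x^2 + 8x - 10
= 1 * (-3)^2 + 8 * (-3) - 10
= 9 - 24 - 10
= -25

-25


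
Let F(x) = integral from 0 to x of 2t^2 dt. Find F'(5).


By the Fundamental Theorem of Calculus (Part 1):
If F(x) = integral from 0 to x of f(t) dt, then F'(x) = f(x)
Here f(t) = 2t^2
So F'(x) = 2x^2
Evaluate at x = 5:
F'(5) = 2 * 5^2
= 2 * 25
= 50

50
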